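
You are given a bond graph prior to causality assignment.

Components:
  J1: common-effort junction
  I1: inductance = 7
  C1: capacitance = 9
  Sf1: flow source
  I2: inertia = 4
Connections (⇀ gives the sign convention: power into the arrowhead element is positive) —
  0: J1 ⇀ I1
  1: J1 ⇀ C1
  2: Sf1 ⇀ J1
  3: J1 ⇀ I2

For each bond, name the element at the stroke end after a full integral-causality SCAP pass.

bond 0 |I1
bond 1 |J1
bond 2 |Sf1
bond 3 |I2

#2 →Sf1  (source Sf1 imposes f)
#0 →I1  (prefer integral on I1)
#1 →J1  (prefer integral on C1)
#3 →I2  (0-jn J1 has e-setter on 1)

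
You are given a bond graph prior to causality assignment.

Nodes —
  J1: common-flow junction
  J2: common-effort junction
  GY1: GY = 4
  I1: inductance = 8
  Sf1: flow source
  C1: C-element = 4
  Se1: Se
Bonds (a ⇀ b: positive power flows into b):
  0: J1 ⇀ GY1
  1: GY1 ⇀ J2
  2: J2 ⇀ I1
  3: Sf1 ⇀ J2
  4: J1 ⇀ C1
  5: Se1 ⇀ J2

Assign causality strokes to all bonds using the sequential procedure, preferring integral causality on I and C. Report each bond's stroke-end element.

#3 stroke→Sf1  (source Sf1 imposes f)
#5 stroke→J2  (Se1: effort source, stroke at far end)
#1 stroke→GY1  (common-e at J2 fixed by 5)
#2 stroke→I1  (J2: bond 5 brought effort, rest push out)
#0 stroke→GY1  (through GY1, causality inverts; strokes same side of GY1)
#4 stroke→J1  (J1 flow already set via bond 0)

b0 |GY1
b1 |GY1
b2 |I1
b3 |Sf1
b4 |J1
b5 |J2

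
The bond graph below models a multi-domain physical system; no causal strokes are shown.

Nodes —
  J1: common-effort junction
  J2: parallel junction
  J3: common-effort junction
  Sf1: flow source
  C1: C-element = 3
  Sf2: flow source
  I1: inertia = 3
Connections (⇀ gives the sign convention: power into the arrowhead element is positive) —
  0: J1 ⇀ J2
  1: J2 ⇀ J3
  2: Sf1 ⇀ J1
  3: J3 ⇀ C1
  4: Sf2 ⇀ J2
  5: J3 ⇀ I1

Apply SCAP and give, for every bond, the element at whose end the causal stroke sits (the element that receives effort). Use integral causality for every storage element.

#0 stroke at J1
#1 stroke at J2
#2 stroke at Sf1
#3 stroke at J3
#4 stroke at Sf2
#5 stroke at I1

b2 →Sf1  (Sf1 (Sf) sets flow on bond)
b4 →Sf2  (source Sf2 imposes f)
b0 →J1  (only one effort-in slot at J1)
b1 →J2  (J2 needs exactly one e-in)
b3 →J3  (C1 integral (e out))
b5 →I1  (J3 effort already set via bond 3)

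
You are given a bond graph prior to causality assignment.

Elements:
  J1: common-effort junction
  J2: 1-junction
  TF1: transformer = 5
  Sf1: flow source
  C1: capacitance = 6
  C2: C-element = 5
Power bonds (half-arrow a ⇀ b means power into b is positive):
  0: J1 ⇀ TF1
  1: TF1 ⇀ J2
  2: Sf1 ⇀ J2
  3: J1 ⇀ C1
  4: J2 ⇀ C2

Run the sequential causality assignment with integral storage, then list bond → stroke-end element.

β0 stroke at TF1
β1 stroke at J2
β2 stroke at Sf1
β3 stroke at J1
β4 stroke at J2

b2 stroke at Sf1  (Sf1 (Sf) sets flow on bond)
b1 stroke at J2  (1-jn J2 has f-setter on 2)
b4 stroke at J2  (J2 flow already set via bond 2)
b0 stroke at TF1  (TF1 one-in-one-out from 1)
b3 stroke at J1  (only one effort-in slot at J1)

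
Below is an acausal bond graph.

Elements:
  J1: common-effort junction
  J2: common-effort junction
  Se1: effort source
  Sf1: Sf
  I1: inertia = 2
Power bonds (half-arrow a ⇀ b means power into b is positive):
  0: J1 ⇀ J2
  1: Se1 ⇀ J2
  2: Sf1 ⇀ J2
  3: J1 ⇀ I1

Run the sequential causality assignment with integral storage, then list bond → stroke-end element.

b0 →J1
b1 →J2
b2 →Sf1
b3 →I1

b1 stroke→J2  (Se1 fixes effort; stroke away)
b2 stroke→Sf1  (source Sf1 imposes f)
b0 stroke→J1  (common-e at J2 fixed by 1)
b3 stroke→I1  (J1: bond 0 brought effort, rest push out)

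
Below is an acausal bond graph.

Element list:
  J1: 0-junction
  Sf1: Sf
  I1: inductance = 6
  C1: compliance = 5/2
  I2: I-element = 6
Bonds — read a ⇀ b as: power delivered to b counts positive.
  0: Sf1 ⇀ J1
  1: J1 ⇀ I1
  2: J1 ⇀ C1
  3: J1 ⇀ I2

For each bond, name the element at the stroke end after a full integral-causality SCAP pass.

bond 0 →Sf1  (source Sf1 imposes f)
bond 1 →I1  (I1: I, integral causality)
bond 2 →J1  (C1 integral (e out))
bond 3 →I2  (0-jn J1 has e-setter on 2)

#0 stroke→Sf1
#1 stroke→I1
#2 stroke→J1
#3 stroke→I2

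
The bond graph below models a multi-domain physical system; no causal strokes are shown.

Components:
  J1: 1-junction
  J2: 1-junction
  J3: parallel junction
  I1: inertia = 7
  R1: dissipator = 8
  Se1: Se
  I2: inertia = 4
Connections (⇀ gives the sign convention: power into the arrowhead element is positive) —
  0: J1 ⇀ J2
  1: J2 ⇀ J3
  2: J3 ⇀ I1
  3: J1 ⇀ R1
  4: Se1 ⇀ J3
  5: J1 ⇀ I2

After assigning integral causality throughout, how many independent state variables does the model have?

#4 stroke at J3  (Se1: effort source, stroke at far end)
#1 stroke at J2  (common-e at J3 fixed by 4)
#2 stroke at I1  (0-jn J3 has e-setter on 4)
#0 stroke at J1  (closing 1-jn rule on J2)
#5 stroke at I2  (I2 integral (f out))
#3 stroke at J1  (J1 flow already set via bond 5)

2  (I1, I2 all integral)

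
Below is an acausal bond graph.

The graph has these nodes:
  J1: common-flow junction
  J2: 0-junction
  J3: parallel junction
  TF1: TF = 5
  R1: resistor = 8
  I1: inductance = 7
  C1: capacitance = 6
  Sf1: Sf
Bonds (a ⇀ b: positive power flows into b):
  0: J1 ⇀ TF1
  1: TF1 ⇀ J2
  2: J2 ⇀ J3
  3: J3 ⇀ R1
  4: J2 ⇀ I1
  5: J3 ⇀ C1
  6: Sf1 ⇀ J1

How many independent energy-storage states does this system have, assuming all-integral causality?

β6 →Sf1  (Sf1 (Sf) sets flow on bond)
β0 →J1  (J1 flow already set via bond 6)
β1 →TF1  (TF1: transformer flips bond 0)
β4 →I1  (prefer integral on I1)
β2 →J2  (J2: last free bond brings effort in)
β5 →J3  (C1 outputs effort q/C1)
β3 →R1  (0-jn J3 has e-setter on 5)

2  (C1, I1 all integral)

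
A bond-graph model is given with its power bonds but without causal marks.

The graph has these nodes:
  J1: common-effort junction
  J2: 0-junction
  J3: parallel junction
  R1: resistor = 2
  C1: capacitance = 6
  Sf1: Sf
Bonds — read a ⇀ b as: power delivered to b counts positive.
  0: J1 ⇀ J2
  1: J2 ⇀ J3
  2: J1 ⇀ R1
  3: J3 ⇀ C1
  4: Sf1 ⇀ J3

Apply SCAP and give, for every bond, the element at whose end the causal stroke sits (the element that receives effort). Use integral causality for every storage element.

bond 4 |Sf1  (Sf1 fixes flow; stroke at Sf1)
bond 3 |J3  (C1: C, integral causality)
bond 1 |J2  (J3: bond 3 brought effort, rest push out)
bond 0 |J1  (0-jn J2 has e-setter on 1)
bond 2 |R1  (0-jn J1 has e-setter on 0)

#0 stroke at J1
#1 stroke at J2
#2 stroke at R1
#3 stroke at J3
#4 stroke at Sf1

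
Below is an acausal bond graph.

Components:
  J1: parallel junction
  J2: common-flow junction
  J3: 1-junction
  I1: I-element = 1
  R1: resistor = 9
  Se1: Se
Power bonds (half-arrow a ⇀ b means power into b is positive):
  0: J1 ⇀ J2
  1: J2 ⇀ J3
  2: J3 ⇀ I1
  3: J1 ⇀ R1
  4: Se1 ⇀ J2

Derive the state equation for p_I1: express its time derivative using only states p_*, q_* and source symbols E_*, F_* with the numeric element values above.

dp_I1/dt = E_Se1 - 9*p_I1

b4 |J2  (Se1 fixes effort; stroke away)
b2 |I1  (I1 integral (f out))
b1 |J3  (J3: bond 2 brought flow, rest push out)
b0 |J2  (J2 flow already set via bond 1)
b3 |J1  (closing 0-jn rule on J1)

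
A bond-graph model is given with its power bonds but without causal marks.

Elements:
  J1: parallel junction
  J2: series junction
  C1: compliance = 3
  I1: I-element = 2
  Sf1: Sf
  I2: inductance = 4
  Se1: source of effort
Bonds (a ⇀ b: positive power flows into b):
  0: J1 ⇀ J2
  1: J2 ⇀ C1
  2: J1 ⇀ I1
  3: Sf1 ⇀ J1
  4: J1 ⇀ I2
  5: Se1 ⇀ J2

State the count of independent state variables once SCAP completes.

β3 stroke at Sf1  (Sf1: flow source, stroke at near end)
β5 stroke at J2  (Se1: effort source, stroke at far end)
β1 stroke at J2  (C1 outputs effort q/C1)
β0 stroke at J1  (J2 needs exactly one f-in)
β2 stroke at I1  (0-jn J1 has e-setter on 0)
β4 stroke at I2  (common-e at J1 fixed by 0)

3  (C1, I1, I2 all integral)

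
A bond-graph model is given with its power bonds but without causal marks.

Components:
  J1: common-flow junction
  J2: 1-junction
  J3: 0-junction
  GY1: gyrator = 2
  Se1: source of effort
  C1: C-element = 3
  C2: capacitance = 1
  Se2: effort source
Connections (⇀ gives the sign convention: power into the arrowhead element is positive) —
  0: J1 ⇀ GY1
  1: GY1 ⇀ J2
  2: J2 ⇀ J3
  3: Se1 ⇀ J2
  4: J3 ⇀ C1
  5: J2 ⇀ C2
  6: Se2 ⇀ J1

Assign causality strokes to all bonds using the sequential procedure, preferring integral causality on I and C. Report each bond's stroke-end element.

#3 stroke→J2  (Se1 (Se) sets effort on bond)
#6 stroke→J1  (Se2 fixes effort; stroke away)
#0 stroke→GY1  (only one flow-in slot at J1)
#1 stroke→GY1  (through GY1, causality inverts; strokes same side of GY1)
#2 stroke→J2  (1-jn J2 has f-setter on 1)
#5 stroke→J2  (J2 flow already set via bond 1)
#4 stroke→J3  (J3 needs exactly one e-in)

#0 stroke→GY1
#1 stroke→GY1
#2 stroke→J2
#3 stroke→J2
#4 stroke→J3
#5 stroke→J2
#6 stroke→J1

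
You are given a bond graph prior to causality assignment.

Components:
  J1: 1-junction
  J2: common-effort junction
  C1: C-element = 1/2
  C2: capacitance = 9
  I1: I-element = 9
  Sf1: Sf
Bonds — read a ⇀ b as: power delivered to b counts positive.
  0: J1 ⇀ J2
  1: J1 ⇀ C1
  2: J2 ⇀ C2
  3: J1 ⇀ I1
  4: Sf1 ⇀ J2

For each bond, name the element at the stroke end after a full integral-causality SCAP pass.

bond 4 →Sf1  (source Sf1 imposes f)
bond 1 →J1  (C1 outputs effort q/C1)
bond 2 →J2  (C2 integral (e out))
bond 0 →J1  (J2: bond 2 brought effort, rest push out)
bond 3 →I1  (J1: last free bond brings flow in)

bond 0 →J1
bond 1 →J1
bond 2 →J2
bond 3 →I1
bond 4 →Sf1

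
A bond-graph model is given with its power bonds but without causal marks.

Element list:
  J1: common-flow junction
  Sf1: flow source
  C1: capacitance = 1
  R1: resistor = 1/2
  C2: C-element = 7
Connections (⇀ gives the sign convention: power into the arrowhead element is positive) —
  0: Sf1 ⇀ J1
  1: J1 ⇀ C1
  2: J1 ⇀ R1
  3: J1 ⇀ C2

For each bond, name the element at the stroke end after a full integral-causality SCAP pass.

#0 stroke→Sf1
#1 stroke→J1
#2 stroke→J1
#3 stroke→J1

#0 |Sf1  (Sf1: flow source, stroke at near end)
#1 |J1  (1-jn J1 has f-setter on 0)
#2 |J1  (common-f at J1 fixed by 0)
#3 |J1  (J1 flow already set via bond 0)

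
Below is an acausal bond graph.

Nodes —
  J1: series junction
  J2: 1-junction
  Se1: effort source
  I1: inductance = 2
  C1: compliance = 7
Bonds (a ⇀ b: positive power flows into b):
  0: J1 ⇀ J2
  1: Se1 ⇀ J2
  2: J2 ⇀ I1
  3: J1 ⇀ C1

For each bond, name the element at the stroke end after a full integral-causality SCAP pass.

#1 →J2  (Se1 fixes effort; stroke away)
#2 →I1  (I1: I, integral causality)
#0 →J2  (J2: bond 2 brought flow, rest push out)
#3 →J1  (1-jn J1 has f-setter on 0)

b0 |J2
b1 |J2
b2 |I1
b3 |J1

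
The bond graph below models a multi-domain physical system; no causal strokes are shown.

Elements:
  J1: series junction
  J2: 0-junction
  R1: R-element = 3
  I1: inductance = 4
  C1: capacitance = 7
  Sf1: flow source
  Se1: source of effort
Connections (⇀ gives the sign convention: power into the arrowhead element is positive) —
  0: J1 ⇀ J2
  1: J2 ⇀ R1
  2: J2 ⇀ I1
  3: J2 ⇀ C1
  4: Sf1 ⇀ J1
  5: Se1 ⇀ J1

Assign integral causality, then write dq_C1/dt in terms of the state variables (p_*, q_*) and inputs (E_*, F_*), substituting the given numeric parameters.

dq_C1/dt = F_Sf1 - p_I1/4 - q_C1/21

#4 |Sf1  (Sf1 fixes flow; stroke at Sf1)
#5 |J1  (Se1 fixes effort; stroke away)
#0 |J1  (J1 flow already set via bond 4)
#2 |I1  (I1: I, integral causality)
#3 |J2  (C1: C, integral causality)
#1 |R1  (J2 effort already set via bond 3)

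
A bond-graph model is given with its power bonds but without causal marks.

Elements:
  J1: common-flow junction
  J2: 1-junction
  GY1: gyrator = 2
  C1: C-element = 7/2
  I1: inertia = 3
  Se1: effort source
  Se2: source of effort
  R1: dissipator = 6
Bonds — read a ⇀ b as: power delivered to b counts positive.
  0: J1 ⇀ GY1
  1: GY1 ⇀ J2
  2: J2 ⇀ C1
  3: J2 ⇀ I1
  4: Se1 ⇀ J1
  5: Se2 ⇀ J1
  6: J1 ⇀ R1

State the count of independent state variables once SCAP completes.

2  (C1, I1 all integral)

#4 |J1  (source Se1 imposes e)
#5 |J1  (Se2 (Se) sets effort on bond)
#2 |J2  (C1: C, integral causality)
#3 |I1  (I1: I, integral causality)
#1 |J2  (common-f at J2 fixed by 3)
#0 |J1  (through GY1, causality inverts; strokes same side of GY1)
#6 |R1  (J1 needs exactly one f-in)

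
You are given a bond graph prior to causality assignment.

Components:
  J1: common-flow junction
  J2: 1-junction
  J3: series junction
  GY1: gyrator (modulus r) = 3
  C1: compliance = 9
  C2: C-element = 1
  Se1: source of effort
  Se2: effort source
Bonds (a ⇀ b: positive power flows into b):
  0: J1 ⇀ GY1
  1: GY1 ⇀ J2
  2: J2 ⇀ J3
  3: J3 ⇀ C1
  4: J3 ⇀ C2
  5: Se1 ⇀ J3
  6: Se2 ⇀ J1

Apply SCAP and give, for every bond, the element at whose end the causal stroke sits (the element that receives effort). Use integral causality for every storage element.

bond 0 stroke→GY1
bond 1 stroke→GY1
bond 2 stroke→J2
bond 3 stroke→J3
bond 4 stroke→J3
bond 5 stroke→J3
bond 6 stroke→J1

bond 5 stroke→J3  (source Se1 imposes e)
bond 6 stroke→J1  (Se2 fixes effort; stroke away)
bond 0 stroke→GY1  (closing 1-jn rule on J1)
bond 1 stroke→GY1  (GY GY1: same side as bond 0)
bond 2 stroke→J2  (J2: bond 1 brought flow, rest push out)
bond 3 stroke→J3  (common-f at J3 fixed by 2)
bond 4 stroke→J3  (1-jn J3 has f-setter on 2)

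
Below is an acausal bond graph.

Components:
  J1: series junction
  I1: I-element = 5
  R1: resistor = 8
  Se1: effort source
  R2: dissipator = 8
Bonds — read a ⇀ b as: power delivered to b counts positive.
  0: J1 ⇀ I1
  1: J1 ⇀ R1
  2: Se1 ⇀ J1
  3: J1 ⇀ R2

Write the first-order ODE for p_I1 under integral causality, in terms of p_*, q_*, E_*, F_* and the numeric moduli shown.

#2 →J1  (Se1 fixes effort; stroke away)
#0 →I1  (I1: I, integral causality)
#1 →J1  (1-jn J1 has f-setter on 0)
#3 →J1  (common-f at J1 fixed by 0)

dp_I1/dt = E_Se1 - 16*p_I1/5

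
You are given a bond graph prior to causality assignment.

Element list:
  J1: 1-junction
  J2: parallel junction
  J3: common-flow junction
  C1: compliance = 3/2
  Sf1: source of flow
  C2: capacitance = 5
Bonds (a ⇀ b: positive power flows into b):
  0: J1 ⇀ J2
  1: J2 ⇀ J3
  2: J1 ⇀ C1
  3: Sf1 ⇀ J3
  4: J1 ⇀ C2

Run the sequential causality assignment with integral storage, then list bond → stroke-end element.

b0 stroke at J2
b1 stroke at J3
b2 stroke at J1
b3 stroke at Sf1
b4 stroke at J1

b3 stroke at Sf1  (Sf1 fixes flow; stroke at Sf1)
b1 stroke at J3  (J3: bond 3 brought flow, rest push out)
b0 stroke at J2  (only one effort-in slot at J2)
b2 stroke at J1  (J1: bond 0 brought flow, rest push out)
b4 stroke at J1  (common-f at J1 fixed by 0)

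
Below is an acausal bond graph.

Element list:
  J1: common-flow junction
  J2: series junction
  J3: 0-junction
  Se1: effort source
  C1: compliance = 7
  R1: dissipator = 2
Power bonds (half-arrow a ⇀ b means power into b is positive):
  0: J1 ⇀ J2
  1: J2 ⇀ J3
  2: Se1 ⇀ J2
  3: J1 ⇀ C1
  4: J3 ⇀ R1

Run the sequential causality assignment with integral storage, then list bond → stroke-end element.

#0 stroke at J2
#1 stroke at J3
#2 stroke at J2
#3 stroke at J1
#4 stroke at R1

b2 stroke at J2  (Se1 (Se) sets effort on bond)
b3 stroke at J1  (prefer integral on C1)
b0 stroke at J2  (J1 needs exactly one f-in)
b1 stroke at J3  (J2: last free bond brings flow in)
b4 stroke at R1  (common-e at J3 fixed by 1)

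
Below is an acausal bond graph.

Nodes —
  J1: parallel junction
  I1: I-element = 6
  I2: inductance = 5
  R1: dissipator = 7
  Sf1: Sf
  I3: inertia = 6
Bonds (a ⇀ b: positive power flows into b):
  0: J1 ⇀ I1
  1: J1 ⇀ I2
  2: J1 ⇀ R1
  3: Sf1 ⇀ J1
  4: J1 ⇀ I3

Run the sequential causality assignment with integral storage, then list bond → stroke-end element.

b3 →Sf1  (Sf1 (Sf) sets flow on bond)
b0 →I1  (I1 integral (f out))
b1 →I2  (prefer integral on I2)
b4 →I3  (prefer integral on I3)
b2 →J1  (J1 needs exactly one e-in)

β0 →I1
β1 →I2
β2 →J1
β3 →Sf1
β4 →I3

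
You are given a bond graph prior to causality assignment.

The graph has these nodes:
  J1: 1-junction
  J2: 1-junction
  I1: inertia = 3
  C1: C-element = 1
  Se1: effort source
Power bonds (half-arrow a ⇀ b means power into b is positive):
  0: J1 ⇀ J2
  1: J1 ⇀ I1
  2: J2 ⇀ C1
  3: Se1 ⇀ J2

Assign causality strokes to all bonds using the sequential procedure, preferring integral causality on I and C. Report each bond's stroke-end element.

#0 stroke→J1
#1 stroke→I1
#2 stroke→J2
#3 stroke→J2

β3 →J2  (Se1 (Se) sets effort on bond)
β1 →I1  (prefer integral on I1)
β0 →J1  (J1: bond 1 brought flow, rest push out)
β2 →J2  (1-jn J2 has f-setter on 0)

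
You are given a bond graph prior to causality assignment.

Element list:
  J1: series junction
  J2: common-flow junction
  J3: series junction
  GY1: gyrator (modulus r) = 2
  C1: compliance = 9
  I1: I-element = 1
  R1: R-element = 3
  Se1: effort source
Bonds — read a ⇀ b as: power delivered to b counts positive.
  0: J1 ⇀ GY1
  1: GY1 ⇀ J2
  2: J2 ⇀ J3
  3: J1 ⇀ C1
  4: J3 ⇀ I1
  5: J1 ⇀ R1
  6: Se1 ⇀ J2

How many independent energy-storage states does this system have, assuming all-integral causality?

β6 |J2  (Se1 (Se) sets effort on bond)
β3 |J1  (C1: C, integral causality)
β4 |I1  (prefer integral on I1)
β2 |J3  (common-f at J3 fixed by 4)
β1 |J2  (J2 flow already set via bond 2)
β0 |J1  (GY1: gyrator matches bond 1)
β5 |R1  (J1: last free bond brings flow in)

2  (C1, I1 all integral)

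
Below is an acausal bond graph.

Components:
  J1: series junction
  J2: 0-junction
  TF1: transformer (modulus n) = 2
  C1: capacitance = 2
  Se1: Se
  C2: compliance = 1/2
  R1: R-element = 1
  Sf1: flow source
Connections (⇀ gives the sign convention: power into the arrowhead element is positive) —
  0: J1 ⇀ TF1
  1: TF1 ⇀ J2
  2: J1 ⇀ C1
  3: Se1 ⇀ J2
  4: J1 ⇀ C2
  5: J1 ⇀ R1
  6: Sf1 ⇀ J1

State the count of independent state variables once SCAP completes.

2  (C1, C2 all integral)

b3 stroke at J2  (source Se1 imposes e)
b6 stroke at Sf1  (Sf1 (Sf) sets flow on bond)
b0 stroke at J1  (common-f at J1 fixed by 6)
b2 stroke at J1  (J1: bond 6 brought flow, rest push out)
b4 stroke at J1  (J1: bond 6 brought flow, rest push out)
b5 stroke at J1  (1-jn J1 has f-setter on 6)
b1 stroke at TF1  (common-e at J2 fixed by 3)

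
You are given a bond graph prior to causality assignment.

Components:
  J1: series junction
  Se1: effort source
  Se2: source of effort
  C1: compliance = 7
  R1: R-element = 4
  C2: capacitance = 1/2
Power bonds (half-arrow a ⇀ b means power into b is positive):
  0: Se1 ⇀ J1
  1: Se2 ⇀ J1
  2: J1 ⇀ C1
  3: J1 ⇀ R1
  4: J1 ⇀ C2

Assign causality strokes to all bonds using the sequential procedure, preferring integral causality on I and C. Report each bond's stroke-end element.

b0 |J1  (source Se1 imposes e)
b1 |J1  (Se2 fixes effort; stroke away)
b2 |J1  (prefer integral on C1)
b4 |J1  (C2 outputs effort q/C2)
b3 |R1  (J1 needs exactly one f-in)

b0 stroke at J1
b1 stroke at J1
b2 stroke at J1
b3 stroke at R1
b4 stroke at J1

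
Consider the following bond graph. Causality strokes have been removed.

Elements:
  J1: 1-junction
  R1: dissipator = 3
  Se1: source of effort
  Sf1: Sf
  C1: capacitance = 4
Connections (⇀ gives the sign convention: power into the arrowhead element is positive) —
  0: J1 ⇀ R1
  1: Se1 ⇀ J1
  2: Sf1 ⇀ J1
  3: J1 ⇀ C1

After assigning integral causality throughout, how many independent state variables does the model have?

b1 stroke at J1  (source Se1 imposes e)
b2 stroke at Sf1  (Sf1 (Sf) sets flow on bond)
b0 stroke at J1  (common-f at J1 fixed by 2)
b3 stroke at J1  (J1 flow already set via bond 2)

1  (C1 all integral)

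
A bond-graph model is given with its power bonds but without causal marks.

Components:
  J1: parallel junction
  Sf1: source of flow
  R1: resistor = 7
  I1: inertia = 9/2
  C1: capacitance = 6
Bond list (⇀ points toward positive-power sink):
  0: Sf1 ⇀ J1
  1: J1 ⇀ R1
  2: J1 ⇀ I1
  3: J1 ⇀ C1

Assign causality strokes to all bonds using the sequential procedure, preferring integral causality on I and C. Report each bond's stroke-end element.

#0 →Sf1  (Sf1 fixes flow; stroke at Sf1)
#2 →I1  (I1 outputs flow p/I1)
#3 →J1  (C1 integral (e out))
#1 →R1  (0-jn J1 has e-setter on 3)

β0 →Sf1
β1 →R1
β2 →I1
β3 →J1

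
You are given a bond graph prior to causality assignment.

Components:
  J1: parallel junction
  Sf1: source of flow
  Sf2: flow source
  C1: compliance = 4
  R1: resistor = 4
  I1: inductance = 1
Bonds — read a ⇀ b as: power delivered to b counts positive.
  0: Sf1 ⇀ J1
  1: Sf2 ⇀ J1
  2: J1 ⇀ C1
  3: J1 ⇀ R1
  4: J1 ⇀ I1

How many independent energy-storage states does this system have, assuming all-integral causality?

2  (C1, I1 all integral)

β0 stroke at Sf1  (Sf1 fixes flow; stroke at Sf1)
β1 stroke at Sf2  (Sf2 (Sf) sets flow on bond)
β2 stroke at J1  (C1: C, integral causality)
β3 stroke at R1  (J1: bond 2 brought effort, rest push out)
β4 stroke at I1  (J1: bond 2 brought effort, rest push out)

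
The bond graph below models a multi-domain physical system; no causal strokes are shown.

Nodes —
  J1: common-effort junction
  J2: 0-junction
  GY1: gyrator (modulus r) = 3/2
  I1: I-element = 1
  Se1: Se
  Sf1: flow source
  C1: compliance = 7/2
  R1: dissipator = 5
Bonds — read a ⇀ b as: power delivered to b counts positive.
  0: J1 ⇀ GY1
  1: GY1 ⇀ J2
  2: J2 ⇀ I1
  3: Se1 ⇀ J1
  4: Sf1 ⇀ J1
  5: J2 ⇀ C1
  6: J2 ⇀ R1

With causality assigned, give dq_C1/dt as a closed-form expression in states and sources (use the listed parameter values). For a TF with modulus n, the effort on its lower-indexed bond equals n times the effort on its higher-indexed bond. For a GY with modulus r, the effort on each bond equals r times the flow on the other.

dq_C1/dt = 2*E_Se1/3 - p_I1 - 2*q_C1/35

β3 stroke at J1  (Se1: effort source, stroke at far end)
β4 stroke at Sf1  (source Sf1 imposes f)
β0 stroke at GY1  (0-jn J1 has e-setter on 3)
β1 stroke at GY1  (GY1 both-in/both-out from 0)
β2 stroke at I1  (prefer integral on I1)
β5 stroke at J2  (C1: C, integral causality)
β6 stroke at R1  (J2: bond 5 brought effort, rest push out)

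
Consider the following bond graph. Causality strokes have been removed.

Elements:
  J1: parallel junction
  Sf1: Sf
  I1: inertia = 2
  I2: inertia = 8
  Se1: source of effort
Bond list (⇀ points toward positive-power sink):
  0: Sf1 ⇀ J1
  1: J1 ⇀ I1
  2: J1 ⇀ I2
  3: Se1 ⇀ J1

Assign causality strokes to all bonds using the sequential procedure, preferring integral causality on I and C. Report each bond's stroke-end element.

bond 0 stroke→Sf1
bond 1 stroke→I1
bond 2 stroke→I2
bond 3 stroke→J1

β0 |Sf1  (Sf1 fixes flow; stroke at Sf1)
β3 |J1  (Se1 (Se) sets effort on bond)
β1 |I1  (J1: bond 3 brought effort, rest push out)
β2 |I2  (J1 effort already set via bond 3)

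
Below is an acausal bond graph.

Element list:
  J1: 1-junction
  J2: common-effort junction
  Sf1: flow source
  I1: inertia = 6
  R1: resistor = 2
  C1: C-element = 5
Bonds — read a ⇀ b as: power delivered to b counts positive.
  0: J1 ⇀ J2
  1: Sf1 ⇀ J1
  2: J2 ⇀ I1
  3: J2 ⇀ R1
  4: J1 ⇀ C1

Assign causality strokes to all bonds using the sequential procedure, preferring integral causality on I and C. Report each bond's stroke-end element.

β0 →J1
β1 →Sf1
β2 →I1
β3 →J2
β4 →J1

#1 stroke at Sf1  (Sf1 fixes flow; stroke at Sf1)
#0 stroke at J1  (J1 flow already set via bond 1)
#4 stroke at J1  (1-jn J1 has f-setter on 1)
#2 stroke at I1  (I1: I, integral causality)
#3 stroke at J2  (closing 0-jn rule on J2)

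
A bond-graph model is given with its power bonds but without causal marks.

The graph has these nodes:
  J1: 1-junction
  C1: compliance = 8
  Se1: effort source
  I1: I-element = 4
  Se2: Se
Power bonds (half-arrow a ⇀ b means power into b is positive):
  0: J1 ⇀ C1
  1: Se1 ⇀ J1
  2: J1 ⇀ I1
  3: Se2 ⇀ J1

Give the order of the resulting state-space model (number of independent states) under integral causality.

bond 1 |J1  (Se1: effort source, stroke at far end)
bond 3 |J1  (Se2: effort source, stroke at far end)
bond 0 |J1  (C1 outputs effort q/C1)
bond 2 |I1  (only one flow-in slot at J1)

2  (C1, I1 all integral)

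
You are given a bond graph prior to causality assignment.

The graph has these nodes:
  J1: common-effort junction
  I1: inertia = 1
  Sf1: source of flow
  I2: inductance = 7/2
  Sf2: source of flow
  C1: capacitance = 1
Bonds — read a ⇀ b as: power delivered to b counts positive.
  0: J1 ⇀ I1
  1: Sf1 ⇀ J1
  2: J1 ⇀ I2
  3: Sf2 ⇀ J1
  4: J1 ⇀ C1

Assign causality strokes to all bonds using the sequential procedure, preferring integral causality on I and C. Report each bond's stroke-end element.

β1 →Sf1  (Sf1 fixes flow; stroke at Sf1)
β3 →Sf2  (source Sf2 imposes f)
β0 →I1  (prefer integral on I1)
β2 →I2  (I2: I, integral causality)
β4 →J1  (J1 needs exactly one e-in)

β0 |I1
β1 |Sf1
β2 |I2
β3 |Sf2
β4 |J1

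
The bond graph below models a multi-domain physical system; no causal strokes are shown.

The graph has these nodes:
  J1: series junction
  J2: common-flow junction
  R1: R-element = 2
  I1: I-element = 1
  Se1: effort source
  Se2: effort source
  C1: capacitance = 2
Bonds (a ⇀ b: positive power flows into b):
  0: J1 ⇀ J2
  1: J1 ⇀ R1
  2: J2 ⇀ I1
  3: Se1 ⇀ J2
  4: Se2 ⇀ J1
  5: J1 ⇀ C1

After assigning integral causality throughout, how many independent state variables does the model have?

2  (C1, I1 all integral)

β3 |J2  (Se1 (Se) sets effort on bond)
β4 |J1  (Se2 fixes effort; stroke away)
β2 |I1  (I1 integral (f out))
β0 |J2  (1-jn J2 has f-setter on 2)
β1 |J1  (common-f at J1 fixed by 0)
β5 |J1  (J1 flow already set via bond 0)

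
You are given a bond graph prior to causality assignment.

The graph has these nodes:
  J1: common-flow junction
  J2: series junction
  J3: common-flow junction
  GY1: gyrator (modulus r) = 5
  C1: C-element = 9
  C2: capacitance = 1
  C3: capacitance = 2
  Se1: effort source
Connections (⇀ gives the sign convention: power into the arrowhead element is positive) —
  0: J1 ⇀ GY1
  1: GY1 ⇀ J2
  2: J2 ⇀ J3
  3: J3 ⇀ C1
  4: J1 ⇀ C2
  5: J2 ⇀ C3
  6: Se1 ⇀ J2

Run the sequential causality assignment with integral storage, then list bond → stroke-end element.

bond 0 stroke→GY1
bond 1 stroke→GY1
bond 2 stroke→J2
bond 3 stroke→J3
bond 4 stroke→J1
bond 5 stroke→J2
bond 6 stroke→J2

bond 6 stroke at J2  (Se1 (Se) sets effort on bond)
bond 3 stroke at J3  (C1: C, integral causality)
bond 2 stroke at J2  (closing 1-jn rule on J3)
bond 4 stroke at J1  (C2 integral (e out))
bond 0 stroke at GY1  (closing 1-jn rule on J1)
bond 1 stroke at GY1  (GY1 both-in/both-out from 0)
bond 5 stroke at J2  (common-f at J2 fixed by 1)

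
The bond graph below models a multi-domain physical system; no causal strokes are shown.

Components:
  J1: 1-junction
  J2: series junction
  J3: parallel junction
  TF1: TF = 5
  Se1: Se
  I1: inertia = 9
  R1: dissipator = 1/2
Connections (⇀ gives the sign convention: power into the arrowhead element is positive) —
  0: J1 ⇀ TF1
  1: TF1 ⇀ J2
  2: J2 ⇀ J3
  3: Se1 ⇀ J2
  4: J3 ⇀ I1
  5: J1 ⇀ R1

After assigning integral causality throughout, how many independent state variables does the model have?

1  (I1 all integral)

#3 →J2  (Se1 (Se) sets effort on bond)
#4 →I1  (I1: I, integral causality)
#2 →J3  (only one effort-in slot at J3)
#1 →J2  (1-jn J2 has f-setter on 2)
#0 →TF1  (through TF1, causality passes straight; one stroke at TF1)
#5 →J1  (1-jn J1 has f-setter on 0)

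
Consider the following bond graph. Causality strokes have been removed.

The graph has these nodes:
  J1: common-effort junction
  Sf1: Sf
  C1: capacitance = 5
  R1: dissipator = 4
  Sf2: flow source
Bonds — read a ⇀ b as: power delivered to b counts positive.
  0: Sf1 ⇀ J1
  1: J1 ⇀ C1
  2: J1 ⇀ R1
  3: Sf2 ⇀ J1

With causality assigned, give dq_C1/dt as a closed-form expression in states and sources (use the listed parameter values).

b0 stroke at Sf1  (Sf1: flow source, stroke at near end)
b3 stroke at Sf2  (Sf2 fixes flow; stroke at Sf2)
b1 stroke at J1  (C1: C, integral causality)
b2 stroke at R1  (common-e at J1 fixed by 1)

dq_C1/dt = F_Sf1 + F_Sf2 - q_C1/20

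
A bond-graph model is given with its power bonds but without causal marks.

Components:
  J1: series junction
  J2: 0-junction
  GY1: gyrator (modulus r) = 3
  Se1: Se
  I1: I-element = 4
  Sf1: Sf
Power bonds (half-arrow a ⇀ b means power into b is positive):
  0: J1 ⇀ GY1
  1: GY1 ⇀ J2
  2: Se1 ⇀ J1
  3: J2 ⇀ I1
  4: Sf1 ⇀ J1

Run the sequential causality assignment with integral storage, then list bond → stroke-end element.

b2 |J1  (source Se1 imposes e)
b4 |Sf1  (Sf1: flow source, stroke at near end)
b0 |J1  (J1: bond 4 brought flow, rest push out)
b1 |J2  (GY GY1: same side as bond 0)
b3 |I1  (J2 effort already set via bond 1)

#0 stroke→J1
#1 stroke→J2
#2 stroke→J1
#3 stroke→I1
#4 stroke→Sf1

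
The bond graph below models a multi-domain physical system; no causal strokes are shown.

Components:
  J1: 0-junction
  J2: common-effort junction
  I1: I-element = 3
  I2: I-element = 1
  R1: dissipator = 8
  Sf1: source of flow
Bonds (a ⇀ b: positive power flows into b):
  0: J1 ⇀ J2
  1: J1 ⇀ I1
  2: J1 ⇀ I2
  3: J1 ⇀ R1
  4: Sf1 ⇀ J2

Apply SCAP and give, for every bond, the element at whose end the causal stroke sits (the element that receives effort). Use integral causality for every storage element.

bond 0 |J2
bond 1 |I1
bond 2 |I2
bond 3 |J1
bond 4 |Sf1

b4 stroke at Sf1  (source Sf1 imposes f)
b0 stroke at J2  (only one effort-in slot at J2)
b1 stroke at I1  (prefer integral on I1)
b2 stroke at I2  (I2 outputs flow p/I2)
b3 stroke at J1  (closing 0-jn rule on J1)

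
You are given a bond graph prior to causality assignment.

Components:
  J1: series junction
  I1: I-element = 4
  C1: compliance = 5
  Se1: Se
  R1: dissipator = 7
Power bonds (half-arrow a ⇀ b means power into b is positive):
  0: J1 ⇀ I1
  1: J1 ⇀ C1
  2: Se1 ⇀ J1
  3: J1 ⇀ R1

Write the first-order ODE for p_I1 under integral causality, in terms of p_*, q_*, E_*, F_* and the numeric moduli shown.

dp_I1/dt = E_Se1 - 7*p_I1/4 - q_C1/5

b2 |J1  (Se1 (Se) sets effort on bond)
b0 |I1  (I1: I, integral causality)
b1 |J1  (common-f at J1 fixed by 0)
b3 |J1  (common-f at J1 fixed by 0)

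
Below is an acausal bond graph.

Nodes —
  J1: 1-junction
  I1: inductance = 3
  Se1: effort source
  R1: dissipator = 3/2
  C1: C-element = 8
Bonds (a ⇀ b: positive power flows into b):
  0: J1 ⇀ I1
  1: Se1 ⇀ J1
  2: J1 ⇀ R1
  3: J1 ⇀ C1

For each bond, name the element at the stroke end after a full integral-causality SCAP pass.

bond 0 →I1
bond 1 →J1
bond 2 →J1
bond 3 →J1

b1 stroke at J1  (Se1 (Se) sets effort on bond)
b0 stroke at I1  (I1 outputs flow p/I1)
b2 stroke at J1  (J1 flow already set via bond 0)
b3 stroke at J1  (J1: bond 0 brought flow, rest push out)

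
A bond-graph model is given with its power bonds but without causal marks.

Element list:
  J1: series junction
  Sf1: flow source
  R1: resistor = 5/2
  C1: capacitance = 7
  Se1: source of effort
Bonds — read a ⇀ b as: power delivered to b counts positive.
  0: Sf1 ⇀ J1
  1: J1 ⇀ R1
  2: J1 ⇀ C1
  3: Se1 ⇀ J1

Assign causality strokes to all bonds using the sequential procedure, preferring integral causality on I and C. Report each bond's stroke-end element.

b0 stroke→Sf1
b1 stroke→J1
b2 stroke→J1
b3 stroke→J1

b0 stroke at Sf1  (Sf1 (Sf) sets flow on bond)
b3 stroke at J1  (source Se1 imposes e)
b1 stroke at J1  (common-f at J1 fixed by 0)
b2 stroke at J1  (J1: bond 0 brought flow, rest push out)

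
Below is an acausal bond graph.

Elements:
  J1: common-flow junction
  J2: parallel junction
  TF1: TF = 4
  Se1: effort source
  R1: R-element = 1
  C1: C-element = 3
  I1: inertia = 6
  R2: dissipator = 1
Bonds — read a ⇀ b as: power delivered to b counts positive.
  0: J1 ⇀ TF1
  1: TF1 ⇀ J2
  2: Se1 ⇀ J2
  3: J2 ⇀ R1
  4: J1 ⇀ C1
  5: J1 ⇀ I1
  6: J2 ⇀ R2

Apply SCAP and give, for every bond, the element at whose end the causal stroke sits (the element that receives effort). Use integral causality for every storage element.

b2 stroke at J2  (source Se1 imposes e)
b1 stroke at TF1  (J2 effort already set via bond 2)
b3 stroke at R1  (0-jn J2 has e-setter on 2)
b6 stroke at R2  (common-e at J2 fixed by 2)
b0 stroke at J1  (TF1 one-in-one-out from 1)
b4 stroke at J1  (C1 integral (e out))
b5 stroke at I1  (only one flow-in slot at J1)

bond 0 stroke at J1
bond 1 stroke at TF1
bond 2 stroke at J2
bond 3 stroke at R1
bond 4 stroke at J1
bond 5 stroke at I1
bond 6 stroke at R2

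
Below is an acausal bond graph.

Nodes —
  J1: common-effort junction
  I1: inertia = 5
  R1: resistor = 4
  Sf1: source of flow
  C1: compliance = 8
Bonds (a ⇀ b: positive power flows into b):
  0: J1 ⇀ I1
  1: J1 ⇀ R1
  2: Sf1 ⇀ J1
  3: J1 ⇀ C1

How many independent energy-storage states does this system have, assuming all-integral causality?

2  (C1, I1 all integral)

b2 →Sf1  (Sf1 fixes flow; stroke at Sf1)
b0 →I1  (I1 integral (f out))
b3 →J1  (C1 integral (e out))
b1 →R1  (J1: bond 3 brought effort, rest push out)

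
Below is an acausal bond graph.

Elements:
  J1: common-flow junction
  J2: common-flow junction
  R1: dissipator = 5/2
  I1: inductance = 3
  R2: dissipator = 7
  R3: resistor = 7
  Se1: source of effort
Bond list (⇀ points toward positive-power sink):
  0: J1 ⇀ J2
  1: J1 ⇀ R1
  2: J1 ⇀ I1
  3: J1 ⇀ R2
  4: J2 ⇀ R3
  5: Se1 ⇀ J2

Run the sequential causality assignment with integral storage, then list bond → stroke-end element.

β0 stroke→J1
β1 stroke→J1
β2 stroke→I1
β3 stroke→J1
β4 stroke→J2
β5 stroke→J2

bond 5 stroke→J2  (Se1 fixes effort; stroke away)
bond 2 stroke→I1  (I1 integral (f out))
bond 0 stroke→J1  (J1 flow already set via bond 2)
bond 1 stroke→J1  (common-f at J1 fixed by 2)
bond 3 stroke→J1  (common-f at J1 fixed by 2)
bond 4 stroke→J2  (1-jn J2 has f-setter on 0)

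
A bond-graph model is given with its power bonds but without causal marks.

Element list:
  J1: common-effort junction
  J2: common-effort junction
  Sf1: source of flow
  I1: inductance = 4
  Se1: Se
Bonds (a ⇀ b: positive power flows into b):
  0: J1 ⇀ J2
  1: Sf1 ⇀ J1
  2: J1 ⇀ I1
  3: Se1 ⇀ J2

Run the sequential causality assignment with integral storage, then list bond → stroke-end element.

bond 1 stroke→Sf1  (Sf1 (Sf) sets flow on bond)
bond 3 stroke→J2  (Se1: effort source, stroke at far end)
bond 0 stroke→J1  (J2 effort already set via bond 3)
bond 2 stroke→I1  (J1: bond 0 brought effort, rest push out)

b0 stroke→J1
b1 stroke→Sf1
b2 stroke→I1
b3 stroke→J2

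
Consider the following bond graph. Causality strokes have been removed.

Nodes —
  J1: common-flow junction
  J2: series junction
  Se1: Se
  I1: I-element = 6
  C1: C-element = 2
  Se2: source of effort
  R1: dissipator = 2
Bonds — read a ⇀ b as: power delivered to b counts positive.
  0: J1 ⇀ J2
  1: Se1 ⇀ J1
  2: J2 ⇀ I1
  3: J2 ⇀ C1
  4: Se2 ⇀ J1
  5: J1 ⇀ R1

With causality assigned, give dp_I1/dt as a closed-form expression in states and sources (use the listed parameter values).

bond 1 stroke at J1  (Se1 (Se) sets effort on bond)
bond 4 stroke at J1  (Se2: effort source, stroke at far end)
bond 2 stroke at I1  (I1 outputs flow p/I1)
bond 0 stroke at J2  (J2: bond 2 brought flow, rest push out)
bond 3 stroke at J2  (J2: bond 2 brought flow, rest push out)
bond 5 stroke at J1  (common-f at J1 fixed by 0)

dp_I1/dt = E_Se1 + E_Se2 - p_I1/3 - q_C1/2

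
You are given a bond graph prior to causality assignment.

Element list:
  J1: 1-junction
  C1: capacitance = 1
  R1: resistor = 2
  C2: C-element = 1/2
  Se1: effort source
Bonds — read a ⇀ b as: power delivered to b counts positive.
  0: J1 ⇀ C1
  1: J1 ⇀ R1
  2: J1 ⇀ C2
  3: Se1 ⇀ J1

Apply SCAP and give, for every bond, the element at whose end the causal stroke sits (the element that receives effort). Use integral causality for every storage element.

β0 stroke at J1
β1 stroke at R1
β2 stroke at J1
β3 stroke at J1

β3 |J1  (Se1 (Se) sets effort on bond)
β0 |J1  (C1: C, integral causality)
β2 |J1  (C2: C, integral causality)
β1 |R1  (only one flow-in slot at J1)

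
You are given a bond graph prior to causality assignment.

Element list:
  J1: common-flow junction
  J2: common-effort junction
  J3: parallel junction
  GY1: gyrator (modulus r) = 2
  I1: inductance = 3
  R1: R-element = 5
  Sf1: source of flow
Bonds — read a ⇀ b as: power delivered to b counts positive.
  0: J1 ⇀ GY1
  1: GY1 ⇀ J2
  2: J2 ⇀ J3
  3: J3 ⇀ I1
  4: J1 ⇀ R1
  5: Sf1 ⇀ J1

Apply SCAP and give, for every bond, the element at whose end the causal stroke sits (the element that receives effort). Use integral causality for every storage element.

b5 stroke at Sf1  (Sf1 fixes flow; stroke at Sf1)
b0 stroke at J1  (common-f at J1 fixed by 5)
b4 stroke at J1  (J1 flow already set via bond 5)
b1 stroke at J2  (GY1 both-in/both-out from 0)
b2 stroke at J3  (J2: bond 1 brought effort, rest push out)
b3 stroke at I1  (0-jn J3 has e-setter on 2)

β0 stroke at J1
β1 stroke at J2
β2 stroke at J3
β3 stroke at I1
β4 stroke at J1
β5 stroke at Sf1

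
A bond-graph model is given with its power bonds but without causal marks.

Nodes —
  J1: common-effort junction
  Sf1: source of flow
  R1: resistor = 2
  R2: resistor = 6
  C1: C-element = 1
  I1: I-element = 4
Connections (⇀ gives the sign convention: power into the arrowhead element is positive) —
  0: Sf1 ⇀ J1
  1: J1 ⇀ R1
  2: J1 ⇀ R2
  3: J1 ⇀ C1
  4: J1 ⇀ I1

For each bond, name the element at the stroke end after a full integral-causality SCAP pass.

bond 0 stroke→Sf1  (Sf1 (Sf) sets flow on bond)
bond 3 stroke→J1  (prefer integral on C1)
bond 1 stroke→R1  (common-e at J1 fixed by 3)
bond 2 stroke→R2  (J1: bond 3 brought effort, rest push out)
bond 4 stroke→I1  (J1: bond 3 brought effort, rest push out)

bond 0 stroke→Sf1
bond 1 stroke→R1
bond 2 stroke→R2
bond 3 stroke→J1
bond 4 stroke→I1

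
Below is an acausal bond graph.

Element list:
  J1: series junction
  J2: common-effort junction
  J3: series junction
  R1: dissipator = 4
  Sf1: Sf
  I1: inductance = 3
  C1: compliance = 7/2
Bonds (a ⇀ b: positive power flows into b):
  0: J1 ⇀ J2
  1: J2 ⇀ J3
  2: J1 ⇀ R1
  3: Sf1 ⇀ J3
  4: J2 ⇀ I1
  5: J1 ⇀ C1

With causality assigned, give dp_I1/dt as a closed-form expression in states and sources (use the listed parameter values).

b3 →Sf1  (Sf1: flow source, stroke at near end)
b1 →J3  (J3: bond 3 brought flow, rest push out)
b4 →I1  (I1 integral (f out))
b0 →J2  (J2 needs exactly one e-in)
b2 →J1  (J1: bond 0 brought flow, rest push out)
b5 →J1  (J1: bond 0 brought flow, rest push out)

dp_I1/dt = -4*F_Sf1 - 4*p_I1/3 - 2*q_C1/7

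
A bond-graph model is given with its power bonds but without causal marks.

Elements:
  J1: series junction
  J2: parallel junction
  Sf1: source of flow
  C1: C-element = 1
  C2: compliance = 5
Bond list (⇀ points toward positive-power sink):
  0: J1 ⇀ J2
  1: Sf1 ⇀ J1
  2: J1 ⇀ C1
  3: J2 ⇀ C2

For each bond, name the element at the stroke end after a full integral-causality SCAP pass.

#0 stroke at J1
#1 stroke at Sf1
#2 stroke at J1
#3 stroke at J2

bond 1 |Sf1  (source Sf1 imposes f)
bond 0 |J1  (J1: bond 1 brought flow, rest push out)
bond 2 |J1  (common-f at J1 fixed by 1)
bond 3 |J2  (closing 0-jn rule on J2)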